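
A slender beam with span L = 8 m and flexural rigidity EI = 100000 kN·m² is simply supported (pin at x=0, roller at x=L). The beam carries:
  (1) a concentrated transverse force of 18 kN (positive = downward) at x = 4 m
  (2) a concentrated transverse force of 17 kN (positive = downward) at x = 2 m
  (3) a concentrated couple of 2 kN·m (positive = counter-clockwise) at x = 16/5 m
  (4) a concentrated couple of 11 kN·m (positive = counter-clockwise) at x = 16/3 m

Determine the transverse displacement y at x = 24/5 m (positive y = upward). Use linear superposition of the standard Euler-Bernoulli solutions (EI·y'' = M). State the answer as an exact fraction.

y(24/5) = -14651/4687500 m

Load 1 — point force P=18 kN at a=4 m (b=L-a=4):
  y_1 = -Pa(L-x)(2Lx-a²-x²)/(6LEI)  [x>a] = -18·4·(8-(24/5))·(2·8·(24/5)-4²-(24/5)²)/(6·8·100000) = -708/390625 m
Load 2 — point force P=17 kN at a=2 m (b=L-a=6):
  y_2 = -Pa(L-x)(2Lx-a²-x²)/(6LEI)  [x>a] = -17·2·(8-(24/5))·(2·8·(24/5)-2²-(24/5)²)/(6·8·100000) = -5287/4687500 m
Load 3 — applied couple M₀=2 kN·m at a=16/5 m (b=L-a=24/5):
  y_3 = (M₀x³/(6L)-M₀(x-a)²/2+C₁x)/EI  [x>a] with C₁=M₀(3b²-L²)/(6L)=16/75 = (2·(24/5)³/(6·8)-2·((24/5)-(16/5))²/2+(16/75)·(24/5))/100000 = 12/390625 m
Load 4 — applied couple M₀=11 kN·m at a=16/3 m (b=L-a=8/3):
  y_4 = (M₀x³/(6L)+C₁x)/EI  [x≤a] with C₁=M₀(3b²-L²)/(6L)=-88/9 = (11·(24/5)³/(6·8)+(-88/9)·(24/5))/100000 = -253/1171875 m
Superposition: y = Σ y_i = -14651/4687500 m ≈ -0.003126 m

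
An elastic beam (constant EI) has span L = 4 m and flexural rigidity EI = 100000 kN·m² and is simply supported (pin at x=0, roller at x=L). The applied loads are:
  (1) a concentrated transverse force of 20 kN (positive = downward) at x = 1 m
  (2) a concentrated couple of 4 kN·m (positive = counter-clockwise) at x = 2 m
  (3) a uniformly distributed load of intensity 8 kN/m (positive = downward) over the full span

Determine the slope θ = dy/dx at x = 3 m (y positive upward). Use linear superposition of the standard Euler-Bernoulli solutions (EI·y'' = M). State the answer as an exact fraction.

Load 1 — point force P=20 kN at a=1 m (b=L-a=3):
  θ_1 = -Pa(2L²-6Lx+3x²+a²)/(6LEI)  [x>a] = -20·1·(2·4²-6·4·3+3·3²+1²)/(6·4·100000) = 1/10000 rad
Load 2 — applied couple M₀=4 kN·m at a=2 m (b=L-a=2):
  θ_2 = (M₀x²/(2L)-M₀(x-a)+C₁)/EI  [x>a] with C₁=M₀(3b²-L²)/(6L)=-2/3 = (4·3²/(2·4)-4·(3-2)+(-2/3))/100000 = -1/600000 rad
Load 3 — uniform load w=8 kN/m over full span:
  θ_3 = -w(L³-6Lx²+4x³)/(24EI) = -8·(4³-6·4·3²+4·3³)/(24·100000) = 11/75000 rad
Superposition: θ = Σ θ_i = 49/200000 rad ≈ 0.000245 rad

θ(3) = 49/200000 rad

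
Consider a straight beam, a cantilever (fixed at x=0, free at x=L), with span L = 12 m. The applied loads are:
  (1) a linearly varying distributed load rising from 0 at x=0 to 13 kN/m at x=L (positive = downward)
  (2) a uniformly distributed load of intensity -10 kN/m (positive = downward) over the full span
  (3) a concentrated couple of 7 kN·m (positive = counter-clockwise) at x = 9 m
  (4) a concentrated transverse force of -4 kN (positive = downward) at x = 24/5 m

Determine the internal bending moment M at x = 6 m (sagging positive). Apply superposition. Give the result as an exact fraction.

M(6) = -8 kN·m

Load 1 — triangular load w₀=13 kN/m (0→w₀ over full span):
  M_1 = w₀Lx/2 - w₀L²/3 - w₀x³/(6L) = 13·12·6/2 - 13·12²/3 - 13·6³/(6·12) = -195 kN·m
Load 2 — uniform load w=-10 kN/m over full span:
  M_2 = -w(L-x)²/2 = -(-10)·(12-6)²/2 = 180 kN·m
Load 3 — applied couple M₀=7 kN·m at a=9 m (b=L-a=3):
  M_3 = M₀  [x≤a] = 7 = 7 kN·m
Load 4 — point force P=-4 kN at a=24/5 m (b=L-a=36/5):
  M_4 = 0  [x>a] = 0 kN·m
Superposition: M = Σ M_i = -8 kN·m ≈ -8.000000 kN·m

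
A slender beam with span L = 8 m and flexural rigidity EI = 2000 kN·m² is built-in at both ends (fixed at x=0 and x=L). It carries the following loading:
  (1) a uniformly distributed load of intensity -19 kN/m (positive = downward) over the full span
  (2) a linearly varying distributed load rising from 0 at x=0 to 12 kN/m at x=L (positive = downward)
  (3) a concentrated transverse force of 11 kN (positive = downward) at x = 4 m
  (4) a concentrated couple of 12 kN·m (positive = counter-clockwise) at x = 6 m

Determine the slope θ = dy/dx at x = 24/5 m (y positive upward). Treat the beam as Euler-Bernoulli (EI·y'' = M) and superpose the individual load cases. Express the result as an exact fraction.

Load 1 — uniform load w=-19 kN/m over full span:
  θ_1 = -wx(L-x)(L-2x)/(12EI) = -(-19)·(24/5)·(8-(24/5))·(8-2·(24/5))/(12·2000) = -304/15625 rad
Load 2 — triangular load w₀=12 kN/m (0→w₀ over full span):
  θ_2 = -w₀(2x(L-x)(L-2x)(x+2L)+x²(L-x)²)/(120LEI) = -12·(2·(24/5)·(8-(24/5))·(8-2·(24/5))·((24/5)+2·8)+(24/5)²·(8-(24/5))²)/(120·8·2000) = 384/78125 rad
Load 3 — point force P=11 kN at a=4 m (b=L-a=4):
  θ_3 = Pa²(L-x)(2bL-(3b+a)(L-x))/(2L³EI)  [x>a] = 11·4²·(8-(24/5))·(2·4·8-(3·4+4)·(8-(24/5)))/(2·8³·2000) = 11/3125 rad
Load 4 — applied couple M₀=12 kN·m at a=6 m (b=L-a=2):
  θ_4 = (R_Ax²/2 - M_Ax)/EI  [x≤a] with R_A=27/16, M_A=15/4 = ((27/16)·(24/5)²/2 - (15/4)·(24/5))/2000 = 9/12500 rad
Superposition: θ = Σ θ_i = -3219/312500 rad ≈ -0.010301 rad

θ(24/5) = -3219/312500 rad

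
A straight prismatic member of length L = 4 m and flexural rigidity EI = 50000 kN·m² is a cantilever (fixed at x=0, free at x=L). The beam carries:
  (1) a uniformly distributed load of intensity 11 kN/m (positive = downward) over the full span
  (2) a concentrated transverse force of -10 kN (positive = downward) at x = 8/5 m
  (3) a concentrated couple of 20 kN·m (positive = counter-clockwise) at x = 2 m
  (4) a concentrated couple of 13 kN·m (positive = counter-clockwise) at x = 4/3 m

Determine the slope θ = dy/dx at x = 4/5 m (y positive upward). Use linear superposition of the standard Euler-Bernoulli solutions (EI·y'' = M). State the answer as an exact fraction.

θ(4/5) = -1993/4687500 rad

Load 1 — uniform load w=11 kN/m over full span:
  θ_1 = -wx(x²-3Lx+3L²)/(6EI) = -11·(4/5)·((4/5)²-3·4·(4/5)+3·4²)/(6·50000) = -1342/1171875 rad
Load 2 — point force P=-10 kN at a=8/5 m (b=L-a=12/5):
  θ_2 = -Px(2a-x)/(2EI)  [x≤a] = -(-10)·(4/5)·(2·(8/5)-(4/5))/(2·50000) = 3/15625 rad
Load 3 — applied couple M₀=20 kN·m at a=2 m (b=L-a=2):
  θ_3 = M₀x/EI  [x≤a] = 20·(4/5)/50000 = 1/3125 rad
Load 4 — applied couple M₀=13 kN·m at a=4/3 m (b=L-a=8/3):
  θ_4 = M₀x/EI  [x≤a] = 13·(4/5)/50000 = 13/62500 rad
Superposition: θ = Σ θ_i = -1993/4687500 rad ≈ -0.000425 rad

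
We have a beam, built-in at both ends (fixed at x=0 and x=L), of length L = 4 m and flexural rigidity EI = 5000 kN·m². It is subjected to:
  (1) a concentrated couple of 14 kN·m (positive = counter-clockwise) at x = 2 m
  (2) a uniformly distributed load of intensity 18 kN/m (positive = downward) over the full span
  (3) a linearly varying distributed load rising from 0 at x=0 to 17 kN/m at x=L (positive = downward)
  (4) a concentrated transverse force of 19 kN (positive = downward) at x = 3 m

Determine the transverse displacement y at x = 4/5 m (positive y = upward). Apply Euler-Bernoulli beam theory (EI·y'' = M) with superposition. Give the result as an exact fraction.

y(4/5) = -798413/468750000 m

Load 1 — applied couple M₀=14 kN·m at a=2 m (b=L-a=2):
  y_1 = (R_Ax³/6 - M_Ax²/2)/EI  [x≤a] with R_A=21/4, M_A=7/2 = ((21/4)·(4/5)³/6 - (7/2)·(4/5)²/2)/5000 = -21/156250 m
Load 2 — uniform load w=18 kN/m over full span:
  y_2 = -wx²(L-x)²/(24EI) = -18·(4/5)²·(4-(4/5))²/(24·5000) = -384/390625 m
Load 3 — triangular load w₀=17 kN/m (0→w₀ over full span):
  y_3 = -w₀x²(L-x)²(x+2L)/(120LEI) = -17·(4/5)²·(4-(4/5))²·((4/5)+2·4)/(120·4·5000) = -11968/29296875 m
Load 4 — point force P=19 kN at a=3 m (b=L-a=1):
  y_4 = -Pb²x²(3aL-(3a+b)x)/(6L³EI)  [x≤a] = -19·1²·(4/5)²·(3·3·4-(3·3+1)·(4/5))/(6·4³·5000) = -133/750000 m
Superposition: y = Σ y_i = -798413/468750000 m ≈ -0.001703 m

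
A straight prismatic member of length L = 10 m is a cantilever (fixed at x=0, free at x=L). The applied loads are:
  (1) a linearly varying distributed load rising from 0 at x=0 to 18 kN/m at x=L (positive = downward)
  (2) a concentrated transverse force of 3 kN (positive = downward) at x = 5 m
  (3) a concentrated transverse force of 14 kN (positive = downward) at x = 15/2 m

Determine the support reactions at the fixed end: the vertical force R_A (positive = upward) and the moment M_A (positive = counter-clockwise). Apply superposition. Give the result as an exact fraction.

Load 1 — triangular load w₀=18 kN/m (0→w₀ over full span):
  R_A = w₀L/2 = 18·10/2 = 90 kN
  M_A = w₀L²/3 = 18·10²/3 = 600 kN·m
Load 2 — point force P=3 kN at a=5 m (b=L-a=5):
  R_A = P = 3 kN
  M_A = Pa = 3·5 = 15 kN·m
Load 3 — point force P=14 kN at a=15/2 m (b=L-a=5/2):
  R_A = P = 14 kN
  M_A = Pa = 14·(15/2) = 105 kN·m
Superposition: R_A = 107 kN, M_A = 720 kN·m

R_A = 107 kN, M_A = 720 kN·m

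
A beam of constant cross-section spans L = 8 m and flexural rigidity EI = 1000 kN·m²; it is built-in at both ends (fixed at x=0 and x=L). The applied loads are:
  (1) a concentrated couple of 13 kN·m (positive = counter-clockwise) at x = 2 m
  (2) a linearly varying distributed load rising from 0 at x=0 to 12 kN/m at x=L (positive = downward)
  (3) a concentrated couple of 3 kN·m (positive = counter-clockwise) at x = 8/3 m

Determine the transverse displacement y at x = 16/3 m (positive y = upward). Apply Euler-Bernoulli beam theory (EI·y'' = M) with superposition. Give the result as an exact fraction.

y(16/3) = -26303/607500 m

Load 1 — applied couple M₀=13 kN·m at a=2 m (b=L-a=6):
  y_1 = (R_Ax³/6 - M_Ax²/2 - M₀(x-a)²/2)/EI  [x>a] with R_A=117/64, M_A=-39/16 = ((117/64)·(16/3)³/6 - (-39/16)·(16/3)²/2 - 13·((16/3)-2)²/2)/1000 = 13/1500 m
Load 2 — triangular load w₀=12 kN/m (0→w₀ over full span):
  y_2 = -w₀x²(L-x)²(x+2L)/(120LEI) = -12·(16/3)²·(8-(16/3))²·((16/3)+2·8)/(120·8·1000) = -8192/151875 m
Load 3 — applied couple M₀=3 kN·m at a=8/3 m (b=L-a=16/3):
  y_3 = (R_Ax³/6 - M_Ax²/2 - M₀(x-a)²/2)/EI  [x>a] with R_A=1/2, M_A=0 = ((1/2)·(16/3)³/6 - 0·(16/3)²/2 - 3·((16/3)-(8/3))²/2)/1000 = 4/2025 m
Superposition: y = Σ y_i = -26303/607500 m ≈ -0.043297 m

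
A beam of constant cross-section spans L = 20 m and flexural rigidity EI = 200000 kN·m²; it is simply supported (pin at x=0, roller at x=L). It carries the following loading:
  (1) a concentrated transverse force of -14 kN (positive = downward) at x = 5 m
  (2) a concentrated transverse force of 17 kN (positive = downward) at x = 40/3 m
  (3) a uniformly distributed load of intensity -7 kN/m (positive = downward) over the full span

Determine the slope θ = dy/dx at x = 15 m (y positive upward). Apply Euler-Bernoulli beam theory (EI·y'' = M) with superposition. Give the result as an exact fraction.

Load 1 — point force P=-14 kN at a=5 m (b=L-a=15):
  θ_1 = -Pa(2L²-6Lx+3x²+a²)/(6LEI)  [x>a] = -(-14)·5·(2·20²-6·20·15+3·15²+5²)/(6·20·200000) = -7/8000 rad
Load 2 — point force P=17 kN at a=40/3 m (b=L-a=20/3):
  θ_2 = -Pa(2L²-6Lx+3x²+a²)/(6LEI)  [x>a] = -17·(40/3)·(2·20²-6·20·15+3·15²+(40/3)²)/(6·20·200000) = 901/648000 rad
Load 3 — uniform load w=-7 kN/m over full span:
  θ_3 = -w(L³-6Lx²+4x³)/(24EI) = -(-7)·(20³-6·20·15²+4·15³)/(24·200000) = -77/9600 rad
Superposition: θ = Σ θ_i = -9727/1296000 rad ≈ -0.007505 rad

θ(15) = -9727/1296000 rad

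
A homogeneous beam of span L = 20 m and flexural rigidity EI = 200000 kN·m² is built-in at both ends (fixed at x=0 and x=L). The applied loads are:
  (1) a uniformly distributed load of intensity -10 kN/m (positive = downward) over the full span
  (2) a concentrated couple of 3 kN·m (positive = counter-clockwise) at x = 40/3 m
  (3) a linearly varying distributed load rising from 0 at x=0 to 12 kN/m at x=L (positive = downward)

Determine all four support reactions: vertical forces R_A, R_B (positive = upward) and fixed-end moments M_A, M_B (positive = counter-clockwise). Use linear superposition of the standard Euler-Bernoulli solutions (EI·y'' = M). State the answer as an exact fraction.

R_A = -319/5 kN, M_A = -517/3 kN·m, R_B = -81/5 kN, M_B = 280/3 kN·m

Load 1 — uniform load w=-10 kN/m over full span:
  R_A = wL/2 = (-10)·20/2 = -100 kN
  M_A = wL²/12 = (-10)·20²/12 = -1000/3 kN·m
  R_B = wL/2 = (-10)·20/2 = -100 kN
  M_B = -wL²/12 = -(-10)·20²/12 = 1000/3 kN·m
Load 2 — applied couple M₀=3 kN·m at a=40/3 m (b=L-a=20/3):
  R_A = 6M₀ab/L³ = 6·3·(40/3)·(20/3)/20³ = 1/5 kN
  M_A = M₀b(2a-b)/L² = 3·(20/3)·(2·(40/3)-(20/3))/20² = 1 kN·m
  R_B = -6M₀ab/L³ = -6·3·(40/3)·(20/3)/20³ = -1/5 kN
  M_B = M₀a(2b-a)/L² = 3·(40/3)·(2·(20/3)-(40/3))/20² = 0 kN·m
Load 3 — triangular load w₀=12 kN/m (0→w₀ over full span):
  R_A = 3w₀L/20 = 3·12·20/20 = 36 kN
  M_A = w₀L²/30 = 12·20²/30 = 160 kN·m
  R_B = 7w₀L/20 = 7·12·20/20 = 84 kN
  M_B = -w₀L²/20 = -12·20²/20 = -240 kN·m
Superposition: R_A = -319/5 kN, M_A = -517/3 kN·m, R_B = -81/5 kN, M_B = 280/3 kN·m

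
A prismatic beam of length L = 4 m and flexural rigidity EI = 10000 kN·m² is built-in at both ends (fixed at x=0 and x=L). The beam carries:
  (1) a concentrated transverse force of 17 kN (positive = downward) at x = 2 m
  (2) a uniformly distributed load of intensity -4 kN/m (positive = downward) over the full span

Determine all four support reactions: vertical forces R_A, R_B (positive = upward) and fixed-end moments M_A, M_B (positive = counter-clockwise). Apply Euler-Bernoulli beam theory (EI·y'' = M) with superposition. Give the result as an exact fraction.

R_A = 1/2 kN, M_A = 19/6 kN·m, R_B = 1/2 kN, M_B = -19/6 kN·m

Load 1 — point force P=17 kN at a=2 m (b=L-a=2):
  R_A = Pb²(3a+b)/L³ = 17·2²·(3·2+2)/4³ = 17/2 kN
  M_A = Pab²/L² = 17·2·2²/4² = 17/2 kN·m
  R_B = Pa²(a+3b)/L³ = 17·2²·(2+3·2)/4³ = 17/2 kN
  M_B = -Pa²b/L² = -17·2²·2/4² = -17/2 kN·m
Load 2 — uniform load w=-4 kN/m over full span:
  R_A = wL/2 = (-4)·4/2 = -8 kN
  M_A = wL²/12 = (-4)·4²/12 = -16/3 kN·m
  R_B = wL/2 = (-4)·4/2 = -8 kN
  M_B = -wL²/12 = -(-4)·4²/12 = 16/3 kN·m
Superposition: R_A = 1/2 kN, M_A = 19/6 kN·m, R_B = 1/2 kN, M_B = -19/6 kN·m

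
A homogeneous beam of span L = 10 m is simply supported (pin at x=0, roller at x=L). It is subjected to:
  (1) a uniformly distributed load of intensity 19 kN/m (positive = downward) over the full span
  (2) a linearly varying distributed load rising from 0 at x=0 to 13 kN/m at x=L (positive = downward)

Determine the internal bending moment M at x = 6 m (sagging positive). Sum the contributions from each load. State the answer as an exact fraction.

M(6) = 1556/5 kN·m

Load 1 — uniform load w=19 kN/m over full span:
  M_1 = wx(L-x)/2 = 19·6·(10-6)/2 = 228 kN·m
Load 2 — triangular load w₀=13 kN/m (0→w₀ over full span):
  M_2 = w₀Lx/6 - w₀x³/(6L) = 13·10·6/6 - 13·6³/(6·10) = 416/5 kN·m
Superposition: M = Σ M_i = 1556/5 kN·m ≈ 311.200000 kN·m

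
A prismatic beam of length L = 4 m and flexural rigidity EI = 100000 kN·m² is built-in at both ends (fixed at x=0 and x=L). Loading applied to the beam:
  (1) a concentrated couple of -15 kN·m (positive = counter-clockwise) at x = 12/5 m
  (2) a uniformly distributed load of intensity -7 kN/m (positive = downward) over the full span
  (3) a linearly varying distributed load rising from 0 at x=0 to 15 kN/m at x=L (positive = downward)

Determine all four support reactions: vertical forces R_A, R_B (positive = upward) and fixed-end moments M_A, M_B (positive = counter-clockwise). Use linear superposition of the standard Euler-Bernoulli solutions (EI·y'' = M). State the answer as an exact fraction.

Load 1 — applied couple M₀=-15 kN·m at a=12/5 m (b=L-a=8/5):
  R_A = 6M₀ab/L³ = 6·(-15)·(12/5)·(8/5)/4³ = -27/5 kN
  M_A = M₀b(2a-b)/L² = (-15)·(8/5)·(2·(12/5)-(8/5))/4² = -24/5 kN·m
  R_B = -6M₀ab/L³ = -6·(-15)·(12/5)·(8/5)/4³ = 27/5 kN
  M_B = M₀a(2b-a)/L² = (-15)·(12/5)·(2·(8/5)-(12/5))/4² = -9/5 kN·m
Load 2 — uniform load w=-7 kN/m over full span:
  R_A = wL/2 = (-7)·4/2 = -14 kN
  M_A = wL²/12 = (-7)·4²/12 = -28/3 kN·m
  R_B = wL/2 = (-7)·4/2 = -14 kN
  M_B = -wL²/12 = -(-7)·4²/12 = 28/3 kN·m
Load 3 — triangular load w₀=15 kN/m (0→w₀ over full span):
  R_A = 3w₀L/20 = 3·15·4/20 = 9 kN
  M_A = w₀L²/30 = 15·4²/30 = 8 kN·m
  R_B = 7w₀L/20 = 7·15·4/20 = 21 kN
  M_B = -w₀L²/20 = -15·4²/20 = -12 kN·m
Superposition: R_A = -52/5 kN, M_A = -92/15 kN·m, R_B = 62/5 kN, M_B = -67/15 kN·m

R_A = -52/5 kN, M_A = -92/15 kN·m, R_B = 62/5 kN, M_B = -67/15 kN·m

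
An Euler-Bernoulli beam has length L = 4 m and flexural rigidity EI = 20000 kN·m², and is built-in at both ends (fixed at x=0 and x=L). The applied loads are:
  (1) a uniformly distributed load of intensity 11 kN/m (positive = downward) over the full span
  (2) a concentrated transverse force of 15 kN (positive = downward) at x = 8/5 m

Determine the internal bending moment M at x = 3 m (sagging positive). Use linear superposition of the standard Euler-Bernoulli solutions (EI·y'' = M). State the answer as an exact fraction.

M(3) = 203/150 kN·m

Load 1 — uniform load w=11 kN/m over full span:
  M_1 = wLx/2 - wL²/12 - wx²/2 = 11·4·3/2 - 11·4²/12 - 11·3²/2 = 11/6 kN·m
Load 2 — point force P=15 kN at a=8/5 m (b=L-a=12/5):
  M_2 = Pa²(a+3b)(L-x)/L³ - Pa²b/L²  [x>a] = 15·(8/5)²·((8/5)+3·(12/5))·(4-3)/4³ - 15·(8/5)²·(12/5)/4² = -12/25 kN·m
Superposition: M = Σ M_i = 203/150 kN·m ≈ 1.353333 kN·m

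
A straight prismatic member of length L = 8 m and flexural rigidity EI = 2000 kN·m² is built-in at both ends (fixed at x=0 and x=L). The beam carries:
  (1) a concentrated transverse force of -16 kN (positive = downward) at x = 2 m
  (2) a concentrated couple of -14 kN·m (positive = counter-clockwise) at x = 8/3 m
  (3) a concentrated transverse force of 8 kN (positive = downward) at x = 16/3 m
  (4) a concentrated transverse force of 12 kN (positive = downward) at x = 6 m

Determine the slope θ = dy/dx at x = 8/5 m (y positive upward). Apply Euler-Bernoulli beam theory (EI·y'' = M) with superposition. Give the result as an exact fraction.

Load 1 — point force P=-16 kN at a=2 m (b=L-a=6):
  θ_1 = -Pb²x(2aL-(3a+b)x)/(2L³EI)  [x≤a] = -(-16)·6²·(8/5)·(2·2·8-(3·2+6)·(8/5))/(2·8³·2000) = 18/3125 rad
Load 2 — applied couple M₀=-14 kN·m at a=8/3 m (b=L-a=16/3):
  θ_2 = (R_Ax²/2 - M_Ax)/EI  [x≤a] with R_A=-7/3, M_A=0 = ((-7/3)·(8/5)²/2 - 0·(8/5))/2000 = -14/9375 rad
Load 3 — point force P=8 kN at a=16/3 m (b=L-a=8/3):
  θ_3 = -Pb²x(2aL-(3a+b)x)/(2L³EI)  [x≤a] = -8·(8/3)²·(8/5)·(2·(16/3)·8-(3·(16/3)+(8/3))·(8/5))/(2·8³·2000) = -208/84375 rad
Load 4 — point force P=12 kN at a=6 m (b=L-a=2):
  θ_4 = -Pb²x(2aL-(3a+b)x)/(2L³EI)  [x≤a] = -12·2²·(8/5)·(2·6·8-(3·6+2)·(8/5))/(2·8³·2000) = -3/1250 rad
Superposition: θ = Σ θ_i = -101/168750 rad ≈ -0.000599 rad

θ(8/5) = -101/168750 rad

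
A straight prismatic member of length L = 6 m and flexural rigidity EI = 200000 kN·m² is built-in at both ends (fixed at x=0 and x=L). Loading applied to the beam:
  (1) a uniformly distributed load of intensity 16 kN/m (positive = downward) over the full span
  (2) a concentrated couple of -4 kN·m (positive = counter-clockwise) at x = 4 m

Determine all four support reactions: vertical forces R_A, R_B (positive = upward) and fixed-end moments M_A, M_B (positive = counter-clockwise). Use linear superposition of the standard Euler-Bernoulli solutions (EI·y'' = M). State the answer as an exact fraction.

Load 1 — uniform load w=16 kN/m over full span:
  R_A = wL/2 = 16·6/2 = 48 kN
  M_A = wL²/12 = 16·6²/12 = 48 kN·m
  R_B = wL/2 = 16·6/2 = 48 kN
  M_B = -wL²/12 = -16·6²/12 = -48 kN·m
Load 2 — applied couple M₀=-4 kN·m at a=4 m (b=L-a=2):
  R_A = 6M₀ab/L³ = 6·(-4)·4·2/6³ = -8/9 kN
  M_A = M₀b(2a-b)/L² = (-4)·2·(2·4-2)/6² = -4/3 kN·m
  R_B = -6M₀ab/L³ = -6·(-4)·4·2/6³ = 8/9 kN
  M_B = M₀a(2b-a)/L² = (-4)·4·(2·2-4)/6² = 0 kN·m
Superposition: R_A = 424/9 kN, M_A = 140/3 kN·m, R_B = 440/9 kN, M_B = -48 kN·m

R_A = 424/9 kN, M_A = 140/3 kN·m, R_B = 440/9 kN, M_B = -48 kN·m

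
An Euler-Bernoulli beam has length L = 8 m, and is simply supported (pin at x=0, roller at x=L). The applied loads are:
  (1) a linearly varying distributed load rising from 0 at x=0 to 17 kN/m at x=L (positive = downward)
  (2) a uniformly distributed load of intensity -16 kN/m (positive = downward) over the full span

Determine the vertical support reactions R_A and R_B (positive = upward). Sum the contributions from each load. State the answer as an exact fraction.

R_A = -124/3 kN, R_B = -56/3 kN

Load 1 — triangular load w₀=17 kN/m (0→w₀ over full span):
  R_A = w₀L/6 = 17·8/6 = 68/3 kN
  R_B = w₀L/3 = 17·8/3 = 136/3 kN
Load 2 — uniform load w=-16 kN/m over full span:
  R_A = wL/2 = (-16)·8/2 = -64 kN
  R_B = wL/2 = (-16)·8/2 = -64 kN
Superposition: R_A = -124/3 kN, R_B = -56/3 kN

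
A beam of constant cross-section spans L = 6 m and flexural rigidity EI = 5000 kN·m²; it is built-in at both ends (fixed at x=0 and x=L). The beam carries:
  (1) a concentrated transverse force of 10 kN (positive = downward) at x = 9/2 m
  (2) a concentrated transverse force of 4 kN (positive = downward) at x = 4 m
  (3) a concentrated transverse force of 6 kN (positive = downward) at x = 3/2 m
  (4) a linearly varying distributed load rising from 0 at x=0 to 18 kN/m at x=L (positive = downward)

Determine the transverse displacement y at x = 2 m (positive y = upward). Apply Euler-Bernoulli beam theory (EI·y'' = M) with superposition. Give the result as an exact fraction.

Load 1 — point force P=10 kN at a=9/2 m (b=L-a=3/2):
  y_1 = -Pb²x²(3aL-(3a+b)x)/(6L³EI)  [x≤a] = -10·(3/2)²·2²·(3·(9/2)·6-(3·(9/2)+(3/2))·2)/(6·6³·5000) = -17/24000 m
Load 2 — point force P=4 kN at a=4 m (b=L-a=2):
  y_2 = -Pb²x²(3aL-(3a+b)x)/(6L³EI)  [x≤a] = -4·2²·2²·(3·4·6-(3·4+2)·2)/(6·6³·5000) = -22/50625 m
Load 3 — point force P=6 kN at a=3/2 m (b=L-a=9/2):
  y_3 = -Pa²(L-x)²(3bL-(3b+a)(L-x))/(6L³EI)  [x>a] = -6·(3/2)²·(6-2)²·(3·(9/2)·6-(3·(9/2)+(3/2))·(6-2))/(6·6³·5000) = -7/10000 m
Load 4 — triangular load w₀=18 kN/m (0→w₀ over full span):
  y_4 = -w₀x²(L-x)²(x+2L)/(120LEI) = -18·2²·(6-2)²·(2+2·6)/(120·6·5000) = -14/3125 m
Superposition: y = Σ y_i = -102431/16200000 m ≈ -0.006323 m

y(2) = -102431/16200000 m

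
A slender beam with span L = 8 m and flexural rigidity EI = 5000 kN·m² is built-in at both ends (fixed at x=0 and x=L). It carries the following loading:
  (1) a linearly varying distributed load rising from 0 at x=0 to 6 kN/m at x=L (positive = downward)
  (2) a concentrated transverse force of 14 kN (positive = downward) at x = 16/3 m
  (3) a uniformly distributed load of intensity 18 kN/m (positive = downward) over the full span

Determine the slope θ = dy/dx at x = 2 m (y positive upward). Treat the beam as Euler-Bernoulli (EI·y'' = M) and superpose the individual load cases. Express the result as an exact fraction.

θ(2) = -2791/150000 rad

Load 1 — triangular load w₀=6 kN/m (0→w₀ over full span):
  θ_1 = -w₀(2x(L-x)(L-2x)(x+2L)+x²(L-x)²)/(120LEI) = -6·(2·2·(8-2)·(8-2·2)·(2+2·8)+2²·(8-2)²)/(120·8·5000) = -117/50000 rad
Load 2 — point force P=14 kN at a=16/3 m (b=L-a=8/3):
  θ_2 = -Pb²x(2aL-(3a+b)x)/(2L³EI)  [x≤a] = -14·(8/3)²·2·(2·(16/3)·8-(3·(16/3)+(8/3))·2)/(2·8³·5000) = -7/3750 rad
Load 3 — uniform load w=18 kN/m over full span:
  θ_3 = -wx(L-x)(L-2x)/(12EI) = -18·2·(8-2)·(8-2·2)/(12·5000) = -9/625 rad
Superposition: θ = Σ θ_i = -2791/150000 rad ≈ -0.018607 rad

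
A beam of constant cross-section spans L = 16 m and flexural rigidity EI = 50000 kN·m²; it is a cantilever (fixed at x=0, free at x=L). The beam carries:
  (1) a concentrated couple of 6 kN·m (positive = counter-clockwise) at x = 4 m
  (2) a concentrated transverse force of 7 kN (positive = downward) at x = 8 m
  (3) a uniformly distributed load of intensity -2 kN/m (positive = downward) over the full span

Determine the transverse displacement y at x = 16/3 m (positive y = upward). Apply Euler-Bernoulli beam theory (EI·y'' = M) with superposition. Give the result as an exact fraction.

Load 1 — applied couple M₀=6 kN·m at a=4 m (b=L-a=12):
  y_1 = M₀a(2x-a)/(2EI)  [x>a] = 6·4·(2·(16/3)-4)/(2·50000) = 1/625 m
Load 2 — point force P=7 kN at a=8 m (b=L-a=8):
  y_2 = -Px²(3a-x)/(6EI)  [x≤a] = -7·(16/3)²·(3·8-(16/3))/(6·50000) = -3136/253125 m
Load 3 — uniform load w=-2 kN/m over full span:
  y_3 = -wx²(x²-4Lx+6L²)/(24EI) = -(-2)·(16/3)²·((16/3)²-4·16·(16/3)+6·16²)/(24·50000) = 44032/759375 m
Superposition: y = Σ y_i = 35839/759375 m ≈ 0.047195 m

y(16/3) = 35839/759375 m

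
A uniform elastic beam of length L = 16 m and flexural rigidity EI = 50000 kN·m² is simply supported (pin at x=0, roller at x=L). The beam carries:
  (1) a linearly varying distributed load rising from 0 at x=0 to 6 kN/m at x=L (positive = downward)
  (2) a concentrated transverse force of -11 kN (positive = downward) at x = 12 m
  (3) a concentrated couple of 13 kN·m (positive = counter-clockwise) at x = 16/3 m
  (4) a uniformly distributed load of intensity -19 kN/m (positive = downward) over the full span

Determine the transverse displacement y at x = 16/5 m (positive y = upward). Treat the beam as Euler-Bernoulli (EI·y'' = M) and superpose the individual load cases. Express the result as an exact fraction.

y(16/5) = 75278134/439453125 m

Load 1 — triangular load w₀=6 kN/m (0→w₀ over full span):
  y_1 = -w₀x(7L⁴-10L²x²+3x⁴)/(360LEI) = -6·(16/5)·(7·16⁴-10·16²·(16/5)²+3·(16/5)⁴)/(360·16·50000) = -1409024/48828125 m
Load 2 — point force P=-11 kN at a=12 m (b=L-a=4):
  y_2 = -Pbx(L²-b²-x²)/(6LEI)  [x≤a] = -(-11)·4·(16/5)·(16²-4²-(16/5)²)/(6·16·50000) = 7898/1171875 m
Load 3 — applied couple M₀=13 kN·m at a=16/3 m (b=L-a=32/3):
  y_3 = (M₀x³/(6L)+C₁x)/EI  [x≤a] with C₁=M₀(3b²-L²)/(6L)=104/9 = (13·(16/5)³/(6·16)+(104/9)·(16/5))/50000 = 2912/3515625 m
Load 4 — uniform load w=-19 kN/m over full span:
  y_4 = -wx(L³-2Lx²+x³)/(24EI) = -(-19)·(16/5)·(16³-2·16·(16/5)²+(16/5)³)/(24·50000) = 1128448/5859375 m
Superposition: y = Σ y_i = 75278134/439453125 m ≈ 0.171300 m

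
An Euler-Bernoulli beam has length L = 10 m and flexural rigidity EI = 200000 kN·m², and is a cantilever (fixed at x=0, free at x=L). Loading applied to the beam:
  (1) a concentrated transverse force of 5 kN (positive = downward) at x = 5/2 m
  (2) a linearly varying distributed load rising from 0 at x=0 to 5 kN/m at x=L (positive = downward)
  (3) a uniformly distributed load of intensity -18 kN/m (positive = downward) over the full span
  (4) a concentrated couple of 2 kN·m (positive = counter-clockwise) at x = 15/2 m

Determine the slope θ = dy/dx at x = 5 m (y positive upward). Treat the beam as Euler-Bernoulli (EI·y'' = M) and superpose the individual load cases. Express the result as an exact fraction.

θ(5) = 20021/1920000 rad

Load 1 — point force P=5 kN at a=5/2 m (b=L-a=15/2):
  θ_1 = -Pa²/(2EI)  [x>a] = -5·(5/2)²/(2·200000) = -1/12800 rad
Load 2 — triangular load w₀=5 kN/m (0→w₀ over full span):
  θ_2 = (w₀Lx²/4-w₀L²x/3-w₀x⁴/(24L))/EI = (5·10·5²/4-5·10²·5/3-5·5⁴/(24·10))/200000 = -41/15360 rad
Load 3 — uniform load w=-18 kN/m over full span:
  θ_3 = -wx(x²-3Lx+3L²)/(6EI) = -(-18)·5·(5²-3·10·5+3·10²)/(6·200000) = 21/1600 rad
Load 4 — applied couple M₀=2 kN·m at a=15/2 m (b=L-a=5/2):
  θ_4 = M₀x/EI  [x≤a] = 2·5/200000 = 1/20000 rad
Superposition: θ = Σ θ_i = 20021/1920000 rad ≈ 0.010428 rad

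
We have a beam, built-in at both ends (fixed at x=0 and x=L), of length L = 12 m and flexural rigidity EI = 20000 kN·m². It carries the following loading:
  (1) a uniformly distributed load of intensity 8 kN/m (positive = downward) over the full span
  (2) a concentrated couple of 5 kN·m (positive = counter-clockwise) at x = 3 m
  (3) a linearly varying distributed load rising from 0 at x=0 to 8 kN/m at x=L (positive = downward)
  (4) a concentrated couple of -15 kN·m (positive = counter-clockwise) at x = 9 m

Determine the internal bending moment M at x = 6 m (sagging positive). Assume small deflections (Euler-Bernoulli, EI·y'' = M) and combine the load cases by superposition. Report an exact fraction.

Load 1 — uniform load w=8 kN/m over full span:
  M_1 = wLx/2 - wL²/12 - wx²/2 = 8·12·6/2 - 8·12²/12 - 8·6²/2 = 48 kN·m
Load 2 — applied couple M₀=5 kN·m at a=3 m (b=L-a=9):
  M_2 = R_Ax - M_A - M₀  [x>a] with R_A=15/32, M_A=-15/16 = (15/32)·6 - (-15/16) - 5 = -5/4 kN·m
Load 3 — triangular load w₀=8 kN/m (0→w₀ over full span):
  M_3 = 3w₀Lx/20 - w₀L²/30 - w₀x³/(6L) = 3·8·12·6/20 - 8·12²/30 - 8·6³/(6·12) = 24 kN·m
Load 4 — applied couple M₀=-15 kN·m at a=9 m (b=L-a=3):
  M_4 = R_Ax - M_A  [x≤a] with R_A=-45/32, M_A=-75/16 = (-45/32)·6 - (-75/16) = -15/4 kN·m
Superposition: M = Σ M_i = 67 kN·m ≈ 67.000000 kN·m

M(6) = 67 kN·m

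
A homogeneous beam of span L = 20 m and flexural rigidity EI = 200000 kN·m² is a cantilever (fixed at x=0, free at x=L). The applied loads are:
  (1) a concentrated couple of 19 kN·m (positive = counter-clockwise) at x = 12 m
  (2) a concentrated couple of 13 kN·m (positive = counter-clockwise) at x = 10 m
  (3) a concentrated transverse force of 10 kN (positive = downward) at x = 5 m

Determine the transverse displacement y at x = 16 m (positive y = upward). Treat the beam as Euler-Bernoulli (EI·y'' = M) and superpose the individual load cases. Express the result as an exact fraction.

y(16) = 1151/120000 m

Load 1 — applied couple M₀=19 kN·m at a=12 m (b=L-a=8):
  y_1 = M₀a(2x-a)/(2EI)  [x>a] = 19·12·(2·16-12)/(2·200000) = 57/5000 m
Load 2 — applied couple M₀=13 kN·m at a=10 m (b=L-a=10):
  y_2 = M₀a(2x-a)/(2EI)  [x>a] = 13·10·(2·16-10)/(2·200000) = 143/20000 m
Load 3 — point force P=10 kN at a=5 m (b=L-a=15):
  y_3 = -Pa²(3x-a)/(6EI)  [x>a] = -10·5²·(3·16-5)/(6·200000) = -43/4800 m
Superposition: y = Σ y_i = 1151/120000 m ≈ 0.009592 m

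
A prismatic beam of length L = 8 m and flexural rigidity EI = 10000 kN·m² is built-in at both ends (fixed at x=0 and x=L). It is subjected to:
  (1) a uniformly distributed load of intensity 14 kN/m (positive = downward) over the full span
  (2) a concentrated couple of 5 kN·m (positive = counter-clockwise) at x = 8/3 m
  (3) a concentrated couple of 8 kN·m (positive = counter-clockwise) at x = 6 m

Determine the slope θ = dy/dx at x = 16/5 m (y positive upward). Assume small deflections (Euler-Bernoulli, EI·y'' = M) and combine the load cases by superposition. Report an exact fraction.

Load 1 — uniform load w=14 kN/m over full span:
  θ_1 = -wx(L-x)(L-2x)/(12EI) = -14·(16/5)·(8-(16/5))·(8-2·(16/5))/(12·10000) = -224/78125 rad
Load 2 — applied couple M₀=5 kN·m at a=8/3 m (b=L-a=16/3):
  θ_2 = (R_Ax²/2 - M_Ax - M₀(x-a))/EI  [x>a] with R_A=5/6, M_A=0 = ((5/6)·(16/5)²/2 - 0·(16/5) - 5·((16/5)-(8/3)))/10000 = 1/6250 rad
Load 3 — applied couple M₀=8 kN·m at a=6 m (b=L-a=2):
  θ_3 = (R_Ax²/2 - M_Ax)/EI  [x≤a] with R_A=9/8, M_A=5/2 = ((9/8)·(16/5)²/2 - (5/2)·(16/5))/10000 = -7/31250 rad
Superposition: θ = Σ θ_i = -229/78125 rad ≈ -0.002931 rad

θ(16/5) = -229/78125 rad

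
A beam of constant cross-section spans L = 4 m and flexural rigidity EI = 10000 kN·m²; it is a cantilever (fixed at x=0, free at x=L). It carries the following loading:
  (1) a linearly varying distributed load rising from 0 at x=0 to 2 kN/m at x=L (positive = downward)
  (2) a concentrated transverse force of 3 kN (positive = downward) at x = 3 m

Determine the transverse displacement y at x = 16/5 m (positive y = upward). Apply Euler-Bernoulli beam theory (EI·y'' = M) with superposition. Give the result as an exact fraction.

Load 1 — triangular load w₀=2 kN/m (0→w₀ over full span):
  y_1 = (w₀Lx³/12-w₀L²x²/6-w₀x⁵/(120L))/EI = (2·4·(16/5)³/12-2·4²·(16/5)²/6-2·(16/5)⁵/(120·4))/10000 = -100096/29296875 m
Load 2 — point force P=3 kN at a=3 m (b=L-a=1):
  y_2 = -Pa²(3x-a)/(6EI)  [x>a] = -3·3²·(3·(16/5)-3)/(6·10000) = -297/100000 m
Superposition: y = Σ y_i = -5987447/937500000 m ≈ -0.006387 m

y(16/5) = -5987447/937500000 m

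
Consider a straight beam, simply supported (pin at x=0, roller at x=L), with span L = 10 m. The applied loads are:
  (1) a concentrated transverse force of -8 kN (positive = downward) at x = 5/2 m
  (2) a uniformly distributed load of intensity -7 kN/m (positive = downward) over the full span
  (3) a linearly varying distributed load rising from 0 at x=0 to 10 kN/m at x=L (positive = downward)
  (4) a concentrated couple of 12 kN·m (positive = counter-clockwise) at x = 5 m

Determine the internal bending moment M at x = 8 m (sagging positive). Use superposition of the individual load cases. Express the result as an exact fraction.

Load 1 — point force P=-8 kN at a=5/2 m (b=L-a=15/2):
  M_1 = Pa(L-x)/L  [x>a] = (-8)·(5/2)·(10-8)/10 = -4 kN·m
Load 2 — uniform load w=-7 kN/m over full span:
  M_2 = wx(L-x)/2 = (-7)·8·(10-8)/2 = -56 kN·m
Load 3 — triangular load w₀=10 kN/m (0→w₀ over full span):
  M_3 = w₀Lx/6 - w₀x³/(6L) = 10·10·8/6 - 10·8³/(6·10) = 48 kN·m
Load 4 — applied couple M₀=12 kN·m at a=5 m (b=L-a=5):
  M_4 = M₀x/L - M₀  [x>a] = 12·8/10 - 12 = -12/5 kN·m
Superposition: M = Σ M_i = -72/5 kN·m ≈ -14.400000 kN·m

M(8) = -72/5 kN·m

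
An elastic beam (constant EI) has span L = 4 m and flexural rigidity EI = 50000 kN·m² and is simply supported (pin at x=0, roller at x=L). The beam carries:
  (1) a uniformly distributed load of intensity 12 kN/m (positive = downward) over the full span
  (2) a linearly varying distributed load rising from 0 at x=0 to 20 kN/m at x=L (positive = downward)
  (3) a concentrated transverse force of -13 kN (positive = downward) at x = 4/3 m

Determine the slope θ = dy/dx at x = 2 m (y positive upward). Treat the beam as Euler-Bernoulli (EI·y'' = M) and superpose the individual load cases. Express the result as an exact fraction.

θ(2) = -16/253125 rad

Load 1 — uniform load w=12 kN/m over full span:
  θ_1 = -w(L³-6Lx²+4x³)/(24EI) = -12·(4³-6·4·2²+4·2³)/(24·50000) = 0 rad
Load 2 — triangular load w₀=20 kN/m (0→w₀ over full span):
  θ_2 = -w₀(7L⁴-30L²x²+15x⁴)/(360LEI) = -20·(7·4⁴-30·4²·2²+15·2⁴)/(360·4·50000) = -7/225000 rad
Load 3 — point force P=-13 kN at a=4/3 m (b=L-a=8/3):
  θ_3 = -Pa(2L²-6Lx+3x²+a²)/(6LEI)  [x>a] = -(-13)·(4/3)·(2·4²-6·4·2+3·2²+(4/3)²)/(6·4·50000) = -13/405000 rad
Superposition: θ = Σ θ_i = -16/253125 rad ≈ -0.000063 rad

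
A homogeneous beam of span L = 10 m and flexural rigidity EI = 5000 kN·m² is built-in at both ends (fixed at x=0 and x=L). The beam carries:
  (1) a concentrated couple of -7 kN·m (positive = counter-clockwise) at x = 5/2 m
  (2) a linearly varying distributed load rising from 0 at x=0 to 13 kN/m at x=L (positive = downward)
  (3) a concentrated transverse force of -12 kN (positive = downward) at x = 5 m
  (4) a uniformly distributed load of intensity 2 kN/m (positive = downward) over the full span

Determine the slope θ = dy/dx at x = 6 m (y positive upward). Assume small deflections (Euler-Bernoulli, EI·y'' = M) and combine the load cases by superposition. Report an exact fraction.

Load 1 — applied couple M₀=-7 kN·m at a=5/2 m (b=L-a=15/2):
  θ_1 = (R_Ax²/2 - M_Ax - M₀(x-a))/EI  [x>a] with R_A=-63/80, M_A=21/16 = ((-63/80)·6²/2 - (21/16)·6 - (-7)·(6-(5/2)))/5000 = 49/100000 rad
Load 2 — triangular load w₀=13 kN/m (0→w₀ over full span):
  θ_2 = -w₀(2x(L-x)(L-2x)(x+2L)+x²(L-x)²)/(120LEI) = -13·(2·6·(10-6)·(10-2·6)·(6+2·10)+6²·(10-6)²)/(120·10·5000) = 13/3125 rad
Load 3 — point force P=-12 kN at a=5 m (b=L-a=5):
  θ_3 = Pa²(L-x)(2bL-(3b+a)(L-x))/(2L³EI)  [x>a] = (-12)·5²·(10-6)·(2·5·10-(3·5+5)·(10-6))/(2·10³·5000) = -3/1250 rad
Load 4 — uniform load w=2 kN/m over full span:
  θ_4 = -wx(L-x)(L-2x)/(12EI) = -2·6·(10-6)·(10-2·6)/(12·5000) = 1/625 rad
Superposition: θ = Σ θ_i = 77/20000 rad ≈ 0.003850 rad

θ(6) = 77/20000 rad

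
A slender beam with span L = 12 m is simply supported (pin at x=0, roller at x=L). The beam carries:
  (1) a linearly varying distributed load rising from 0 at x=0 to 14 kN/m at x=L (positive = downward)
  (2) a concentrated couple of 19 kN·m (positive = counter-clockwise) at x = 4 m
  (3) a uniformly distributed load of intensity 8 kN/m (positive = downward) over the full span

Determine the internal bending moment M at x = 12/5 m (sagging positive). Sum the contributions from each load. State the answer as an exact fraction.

Load 1 — triangular load w₀=14 kN/m (0→w₀ over full span):
  M_1 = w₀Lx/6 - w₀x³/(6L) = 14·12·(12/5)/6 - 14·(12/5)³/(6·12) = 8064/125 kN·m
Load 2 — applied couple M₀=19 kN·m at a=4 m (b=L-a=8):
  M_2 = M₀x/L  [x≤a] = 19·(12/5)/12 = 19/5 kN·m
Load 3 — uniform load w=8 kN/m over full span:
  M_3 = wx(L-x)/2 = 8·(12/5)·(12-(12/5))/2 = 2304/25 kN·m
Superposition: M = Σ M_i = 20059/125 kN·m ≈ 160.472000 kN·m

M(12/5) = 20059/125 kN·m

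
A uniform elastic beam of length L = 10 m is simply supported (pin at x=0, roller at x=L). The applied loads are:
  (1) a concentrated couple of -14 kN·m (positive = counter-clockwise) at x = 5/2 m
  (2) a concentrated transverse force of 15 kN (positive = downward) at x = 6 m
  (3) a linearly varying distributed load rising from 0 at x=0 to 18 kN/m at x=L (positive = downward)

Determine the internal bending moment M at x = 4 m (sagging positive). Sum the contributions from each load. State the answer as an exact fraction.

M(4) = 666/5 kN·m

Load 1 — applied couple M₀=-14 kN·m at a=5/2 m (b=L-a=15/2):
  M_1 = M₀x/L - M₀  [x>a] = (-14)·4/10 - (-14) = 42/5 kN·m
Load 2 — point force P=15 kN at a=6 m (b=L-a=4):
  M_2 = Pbx/L  [x≤a] = 15·4·4/10 = 24 kN·m
Load 3 — triangular load w₀=18 kN/m (0→w₀ over full span):
  M_3 = w₀Lx/6 - w₀x³/(6L) = 18·10·4/6 - 18·4³/(6·10) = 504/5 kN·m
Superposition: M = Σ M_i = 666/5 kN·m ≈ 133.200000 kN·m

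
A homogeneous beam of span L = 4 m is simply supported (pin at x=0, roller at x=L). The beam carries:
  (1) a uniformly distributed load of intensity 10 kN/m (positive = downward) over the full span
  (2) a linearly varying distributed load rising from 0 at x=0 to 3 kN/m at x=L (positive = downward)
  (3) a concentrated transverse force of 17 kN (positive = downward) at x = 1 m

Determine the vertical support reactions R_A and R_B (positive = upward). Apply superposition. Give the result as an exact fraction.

R_A = 139/4 kN, R_B = 113/4 kN

Load 1 — uniform load w=10 kN/m over full span:
  R_A = wL/2 = 10·4/2 = 20 kN
  R_B = wL/2 = 10·4/2 = 20 kN
Load 2 — triangular load w₀=3 kN/m (0→w₀ over full span):
  R_A = w₀L/6 = 3·4/6 = 2 kN
  R_B = w₀L/3 = 3·4/3 = 4 kN
Load 3 — point force P=17 kN at a=1 m (b=L-a=3):
  R_A = Pb/L = 17·3/4 = 51/4 kN
  R_B = Pa/L = 17·1/4 = 17/4 kN
Superposition: R_A = 139/4 kN, R_B = 113/4 kN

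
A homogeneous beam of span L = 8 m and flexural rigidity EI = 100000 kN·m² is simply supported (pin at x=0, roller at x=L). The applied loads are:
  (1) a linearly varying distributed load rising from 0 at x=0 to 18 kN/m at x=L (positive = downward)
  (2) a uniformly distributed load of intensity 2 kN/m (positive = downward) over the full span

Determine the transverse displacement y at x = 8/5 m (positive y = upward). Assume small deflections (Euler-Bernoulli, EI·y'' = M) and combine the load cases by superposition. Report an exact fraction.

Load 1 — triangular load w₀=18 kN/m (0→w₀ over full span):
  y_1 = -w₀x(7L⁴-10L²x²+3x⁴)/(360LEI) = -18·(8/5)·(7·8⁴-10·8²·(8/5)²+3·(8/5)⁴)/(360·8·100000) = -132096/48828125 m
Load 2 — uniform load w=2 kN/m over full span:
  y_2 = -wx(L³-2Lx²+x³)/(24EI) = -2·(8/5)·(8³-2·8·(8/5)²+(8/5)³)/(24·100000) = -3712/5859375 m
Superposition: y = Σ y_i = -489088/146484375 m ≈ -0.003339 m

y(8/5) = -489088/146484375 m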